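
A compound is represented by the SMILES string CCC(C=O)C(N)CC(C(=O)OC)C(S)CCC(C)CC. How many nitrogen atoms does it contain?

1

Scan the SMILES for N atoms (remember two-letter symbols like Cl and Br are single atoms).
Nitrogen count: 1.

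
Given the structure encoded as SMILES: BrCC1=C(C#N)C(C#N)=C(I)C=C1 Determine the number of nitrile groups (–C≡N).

The nitrile motif appears at heavy-atom positions 5, 8 in the SMILES.
Nitrile count: 2.

2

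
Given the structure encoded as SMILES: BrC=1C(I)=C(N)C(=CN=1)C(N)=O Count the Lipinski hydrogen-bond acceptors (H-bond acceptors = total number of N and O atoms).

4

N atoms: 3; O atoms: 1.
Lipinski HBA = 3 + 1 = 4.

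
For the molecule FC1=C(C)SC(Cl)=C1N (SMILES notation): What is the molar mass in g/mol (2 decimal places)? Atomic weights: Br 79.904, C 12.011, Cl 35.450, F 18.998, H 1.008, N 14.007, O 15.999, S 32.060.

165.61 g/mol

First, the molecular formula is C5H5ClFNS (counting implicit H from valence).
  C: 5 × 12.011 = 60.055
  Cl: 1 × 35.450 = 35.450
  F: 1 × 18.998 = 18.998
  H: 5 × 1.008 = 5.040
  N: 1 × 14.007 = 14.007
  S: 1 × 32.060 = 32.060
Sum: 5×12.011 + 1×35.450 + 1×18.998 + 5×1.008 + 1×14.007 + 1×32.060 = 165.610 → 165.61 g/mol.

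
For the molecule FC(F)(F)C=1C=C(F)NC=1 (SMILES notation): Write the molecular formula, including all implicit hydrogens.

Walk through each heavy atom and fill implicit hydrogens from standard valence (C 4, N 3, O 2, S 2, halogen 1):
  atom 1: F (halogen, monovalent) → 0 H
  atom 2: C, bond orders sum to 4 (valence 4) → 0 H
  atom 3: F (halogen, monovalent) → 0 H
  atom 4: F (halogen, monovalent) → 0 H
  atom 5: C, bond orders sum to 4 (valence 4) → 0 H
  atom 6: C, bond orders sum to 3 (valence 4) → 1 H
  atom 7: C, bond orders sum to 4 (valence 4) → 0 H
  atom 8: F (halogen, monovalent) → 0 H
  atom 9: N, bond orders sum to 2 (valence 3) → 1 H
  atom 10: C, bond orders sum to 3 (valence 4) → 1 H
Totals → C:5, H:3, F:4, N:1.
In Hill order: C5H3F4N.

C5H3F4N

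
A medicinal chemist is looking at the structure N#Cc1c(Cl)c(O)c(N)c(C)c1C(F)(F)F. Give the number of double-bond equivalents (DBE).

Molecular formula: C9H6ClF3N2O.
DoU = (2C + 2 + N − H − X) / 2, where X is the halogen count and O/S are ignored.
    = (2·9 + 2 + 2 − 6 − 4) / 2 = 12 / 2 = 6.

6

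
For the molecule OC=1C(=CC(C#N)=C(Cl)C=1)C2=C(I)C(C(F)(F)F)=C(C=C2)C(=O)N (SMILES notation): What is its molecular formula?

C15H7ClF3IN2O2

Walk through each heavy atom and fill implicit hydrogens from standard valence (C 4, N 3, O 2, S 2, halogen 1):
  atom 1: O, bond orders sum to 1 (valence 2) → 1 H
  atom 2: C, bond orders sum to 4 (valence 4) → 0 H
  atom 3: C, bond orders sum to 4 (valence 4) → 0 H
  atom 4: C, bond orders sum to 3 (valence 4) → 1 H
  atom 5: C, bond orders sum to 4 (valence 4) → 0 H
  atom 6: C, bond orders sum to 4 (valence 4) → 0 H
  atom 7: N, bond orders sum to 3 (valence 3) → 0 H
  atom 8: C, bond orders sum to 4 (valence 4) → 0 H
  atom 9: Cl (halogen, monovalent) → 0 H
  atom 10: C, bond orders sum to 3 (valence 4) → 1 H
  atom 11: C, bond orders sum to 4 (valence 4) → 0 H
  atom 12: C, bond orders sum to 4 (valence 4) → 0 H
  atom 13: I (halogen, monovalent) → 0 H
  atom 14: C, bond orders sum to 4 (valence 4) → 0 H
  atom 15: C, bond orders sum to 4 (valence 4) → 0 H
  atom 16: F (halogen, monovalent) → 0 H
  atom 17: F (halogen, monovalent) → 0 H
  atom 18: F (halogen, monovalent) → 0 H
  atom 19: C, bond orders sum to 4 (valence 4) → 0 H
  atom 20: C, bond orders sum to 3 (valence 4) → 1 H
  atom 21: C, bond orders sum to 3 (valence 4) → 1 H
  atom 22: C, bond orders sum to 4 (valence 4) → 0 H
  atom 23: O, bond orders sum to 2 (valence 2) → 0 H
  atom 24: N, bond orders sum to 1 (valence 3) → 2 H
Totals → C:15, H:7, Cl:1, F:3, I:1, N:2, O:2.
In Hill order: C15H7ClF3IN2O2.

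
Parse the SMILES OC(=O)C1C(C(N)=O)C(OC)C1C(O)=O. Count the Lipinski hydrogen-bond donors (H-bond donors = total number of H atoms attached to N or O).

Donors: find every N or O and count the H atoms it carries.
  atom 1 (O): bond orders sum to 1 → 1 H
  atom 3 (O): bond orders sum to 2 → 0 H
  atom 7 (N): bond orders sum to 1 → 2 H
  atom 8 (O): bond orders sum to 2 → 0 H
  atom 10 (O): bond orders sum to 2 → 0 H
  atom 14 (O): bond orders sum to 1 → 1 H
  atom 15 (O): bond orders sum to 2 → 0 H
Lipinski HBD = 4.

4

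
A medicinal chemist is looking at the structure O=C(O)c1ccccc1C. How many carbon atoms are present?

8

Count every carbon token in the SMILES (each C, including those in ring-closure positions and inside branches).
Carbon count: 8.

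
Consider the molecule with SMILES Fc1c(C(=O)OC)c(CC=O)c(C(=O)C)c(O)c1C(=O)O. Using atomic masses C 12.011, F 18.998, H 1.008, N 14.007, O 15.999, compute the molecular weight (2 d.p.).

298.22 g/mol

First, the molecular formula is C13H11FO7 (counting implicit H from valence).
  C: 13 × 12.011 = 156.143
  F: 1 × 18.998 = 18.998
  H: 11 × 1.008 = 11.088
  O: 7 × 15.999 = 111.993
Sum: 13×12.011 + 1×18.998 + 11×1.008 + 7×15.999 = 298.222 → 298.22 g/mol.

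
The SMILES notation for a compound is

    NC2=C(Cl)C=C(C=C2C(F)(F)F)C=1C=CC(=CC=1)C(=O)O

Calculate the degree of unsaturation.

Degree of unsaturation = (number of rings) + (number of π bonds).
Ring closures in the SMILES: 2.
π bonds: 7 double bonds (each 1 DoU) → 7 DoU from unsaturation.
Total DoU = 2 + 7 = 9.

9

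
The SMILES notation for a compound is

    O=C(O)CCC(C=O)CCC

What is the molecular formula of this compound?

Walk through each heavy atom and fill implicit hydrogens from standard valence (C 4, N 3, O 2, S 2, halogen 1):
  atom 1: O, bond orders sum to 2 (valence 2) → 0 H
  atom 2: C, bond orders sum to 4 (valence 4) → 0 H
  atom 3: O, bond orders sum to 1 (valence 2) → 1 H
  atom 4: C, bond orders sum to 2 (valence 4) → 2 H
  atom 5: C, bond orders sum to 2 (valence 4) → 2 H
  atom 6: C, bond orders sum to 3 (valence 4) → 1 H
  atom 7: C, bond orders sum to 3 (valence 4) → 1 H
  atom 8: O, bond orders sum to 2 (valence 2) → 0 H
  atom 9: C, bond orders sum to 2 (valence 4) → 2 H
  atom 10: C, bond orders sum to 2 (valence 4) → 2 H
  atom 11: C, bond orders sum to 1 (valence 4) → 3 H
Totals → C:8, H:14, O:3.

C8H14O3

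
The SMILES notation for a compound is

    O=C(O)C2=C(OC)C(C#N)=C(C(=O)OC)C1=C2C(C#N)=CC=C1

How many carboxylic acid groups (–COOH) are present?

1

The carboxylic acid motif appears at heavy-atom position 2 in the SMILES.
Other groups present: 1 ester, 1 ether, 2 nitrile.
Carboxylic acid count: 1.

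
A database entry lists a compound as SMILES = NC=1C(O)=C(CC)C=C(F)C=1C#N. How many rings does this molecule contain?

In SMILES, each pair of matching ring-closure digits denotes one ring-closing bond; the number of such bonds equals the number of independent rings.
Ring-closure bonds here: 1.

1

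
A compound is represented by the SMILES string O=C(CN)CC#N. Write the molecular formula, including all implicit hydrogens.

C4H6N2O

Walk through each heavy atom and fill implicit hydrogens from standard valence (C 4, N 3, O 2, S 2, halogen 1):
  atom 1: O, bond orders sum to 2 (valence 2) → 0 H
  atom 2: C, bond orders sum to 4 (valence 4) → 0 H
  atom 3: C, bond orders sum to 2 (valence 4) → 2 H
  atom 4: N, bond orders sum to 1 (valence 3) → 2 H
  atom 5: C, bond orders sum to 2 (valence 4) → 2 H
  atom 6: C, bond orders sum to 4 (valence 4) → 0 H
  atom 7: N, bond orders sum to 3 (valence 3) → 0 H
Totals → C:4, H:6, N:2, O:1.
In Hill order: C4H6N2O.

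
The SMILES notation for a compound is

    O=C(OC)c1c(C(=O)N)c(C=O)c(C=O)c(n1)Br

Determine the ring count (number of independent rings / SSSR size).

In SMILES, each pair of matching ring-closure digits denotes one ring-closing bond; the number of such bonds equals the number of independent rings.
Ring-closure bonds here: 1.

1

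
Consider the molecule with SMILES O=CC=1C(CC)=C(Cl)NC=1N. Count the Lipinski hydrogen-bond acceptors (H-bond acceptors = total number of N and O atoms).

3

N atoms: 2; O atoms: 1.
Lipinski HBA = 2 + 1 = 3.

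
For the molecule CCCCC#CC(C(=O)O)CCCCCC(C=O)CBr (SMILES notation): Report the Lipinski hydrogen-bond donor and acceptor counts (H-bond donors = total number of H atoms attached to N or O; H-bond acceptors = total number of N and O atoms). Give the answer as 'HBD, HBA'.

Donors: find every N or O and count the H atoms it carries.
  atom 9 (O): bond orders sum to 2 → 0 H
  atom 10 (O): bond orders sum to 1 → 1 H
  atom 18 (O): bond orders sum to 2 → 0 H
Lipinski HBD = 1.
Acceptors: N atoms = 0, O atoms = 3 → HBA = 3.

1, 3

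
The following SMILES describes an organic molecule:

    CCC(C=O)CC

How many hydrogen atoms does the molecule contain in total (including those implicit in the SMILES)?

12

Walk through each heavy atom and fill implicit hydrogens from standard valence (C 4, N 3, O 2, S 2, halogen 1):
  atom 1: C, bond orders sum to 1 (valence 4) → 3 H
  atom 2: C, bond orders sum to 2 (valence 4) → 2 H
  atom 3: C, bond orders sum to 3 (valence 4) → 1 H
  atom 4: C, bond orders sum to 3 (valence 4) → 1 H
  atom 5: O, bond orders sum to 2 (valence 2) → 0 H
  atom 6: C, bond orders sum to 2 (valence 4) → 2 H
  atom 7: C, bond orders sum to 1 (valence 4) → 3 H
Total hydrogens: 12.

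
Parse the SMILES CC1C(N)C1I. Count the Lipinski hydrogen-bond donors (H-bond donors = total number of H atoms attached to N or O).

Donors: find every N or O and count the H atoms it carries.
  atom 4 (N): bond orders sum to 1 → 2 H
Lipinski HBD = 2.

2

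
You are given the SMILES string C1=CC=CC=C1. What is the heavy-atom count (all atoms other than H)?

Every atom symbol written in the SMILES (organic subset) is one heavy atom; implicit H are not written.
Heavy atoms by element → C:6.
Total: 6.

6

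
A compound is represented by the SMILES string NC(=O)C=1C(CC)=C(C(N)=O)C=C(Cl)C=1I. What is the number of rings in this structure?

In SMILES, each pair of matching ring-closure digits denotes one ring-closing bond; the number of such bonds equals the number of independent rings.
Ring-closure bonds here: 1.

1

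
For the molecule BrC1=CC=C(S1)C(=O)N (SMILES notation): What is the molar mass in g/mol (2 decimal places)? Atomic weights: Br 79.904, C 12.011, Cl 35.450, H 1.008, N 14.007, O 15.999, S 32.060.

First, the molecular formula is C5H4BrNOS (counting implicit H from valence).
  Br: 1 × 79.904 = 79.904
  C: 5 × 12.011 = 60.055
  H: 4 × 1.008 = 4.032
  N: 1 × 14.007 = 14.007
  O: 1 × 15.999 = 15.999
  S: 1 × 32.060 = 32.060
Sum: 1×79.904 + 5×12.011 + 4×1.008 + 1×14.007 + 1×15.999 + 1×32.060 = 206.057 → 206.06 g/mol.

206.06 g/mol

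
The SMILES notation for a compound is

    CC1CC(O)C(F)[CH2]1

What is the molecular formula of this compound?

C6H11FO

Walk through each heavy atom and fill implicit hydrogens from standard valence (C 4, N 3, O 2, S 2, halogen 1):
  atom 1: C, bond orders sum to 1 (valence 4) → 3 H
  atom 2: C, bond orders sum to 3 (valence 4) → 1 H
  atom 3: C, bond orders sum to 2 (valence 4) → 2 H
  atom 4: C, bond orders sum to 3 (valence 4) → 1 H
  atom 5: O, bond orders sum to 1 (valence 2) → 1 H
  atom 6: C, bond orders sum to 3 (valence 4) → 1 H
  atom 7: F (halogen, monovalent) → 0 H
  atom 8: C with explicit H count 2
Totals → C:6, H:11, F:1, O:1.
In Hill order: C6H11FO.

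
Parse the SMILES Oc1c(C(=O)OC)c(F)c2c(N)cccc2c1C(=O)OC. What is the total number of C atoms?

Count every carbon token in the SMILES (each C, including those in ring-closure positions and inside branches).
Carbon count: 14.

14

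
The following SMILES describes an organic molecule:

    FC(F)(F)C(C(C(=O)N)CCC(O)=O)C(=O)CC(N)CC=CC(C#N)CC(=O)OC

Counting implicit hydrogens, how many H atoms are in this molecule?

24

Walk through each heavy atom and fill implicit hydrogens from standard valence (C 4, N 3, O 2, S 2, halogen 1):
  atom 1: F (halogen, monovalent) → 0 H
  atom 2: C, bond orders sum to 4 (valence 4) → 0 H
  atom 3: F (halogen, monovalent) → 0 H
  atom 4: F (halogen, monovalent) → 0 H
  atom 5: C, bond orders sum to 3 (valence 4) → 1 H
  atom 6: C, bond orders sum to 3 (valence 4) → 1 H
  atom 7: C, bond orders sum to 4 (valence 4) → 0 H
  atom 8: O, bond orders sum to 2 (valence 2) → 0 H
  atom 9: N, bond orders sum to 1 (valence 3) → 2 H
  atom 10: C, bond orders sum to 2 (valence 4) → 2 H
  atom 11: C, bond orders sum to 2 (valence 4) → 2 H
  atom 12: C, bond orders sum to 4 (valence 4) → 0 H
  atom 13: O, bond orders sum to 1 (valence 2) → 1 H
  atom 14: O, bond orders sum to 2 (valence 2) → 0 H
  atom 15: C, bond orders sum to 4 (valence 4) → 0 H
  atom 16: O, bond orders sum to 2 (valence 2) → 0 H
  atom 17: C, bond orders sum to 2 (valence 4) → 2 H
  atom 18: C, bond orders sum to 3 (valence 4) → 1 H
  atom 19: N, bond orders sum to 1 (valence 3) → 2 H
  atom 20: C, bond orders sum to 2 (valence 4) → 2 H
  atom 21: C, bond orders sum to 3 (valence 4) → 1 H
  atom 22: C, bond orders sum to 3 (valence 4) → 1 H
  atom 23: C, bond orders sum to 3 (valence 4) → 1 H
  atom 24: C, bond orders sum to 4 (valence 4) → 0 H
  atom 25: N, bond orders sum to 3 (valence 3) → 0 H
  atom 26: C, bond orders sum to 2 (valence 4) → 2 H
  atom 27: C, bond orders sum to 4 (valence 4) → 0 H
  atom 28: O, bond orders sum to 2 (valence 2) → 0 H
  atom 29: O, bond orders sum to 2 (valence 2) → 0 H
  atom 30: C, bond orders sum to 1 (valence 4) → 3 H
Total hydrogens: 24.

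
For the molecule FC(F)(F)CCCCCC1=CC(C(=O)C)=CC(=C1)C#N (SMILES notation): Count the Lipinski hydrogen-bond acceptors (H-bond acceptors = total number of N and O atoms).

2

N atoms: 1; O atoms: 1.
Lipinski HBA = 1 + 1 = 2.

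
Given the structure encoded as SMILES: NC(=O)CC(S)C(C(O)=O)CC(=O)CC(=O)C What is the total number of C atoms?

Count every carbon token in the SMILES (each C, including those in ring-closure positions and inside branches).
Carbon count: 10.

10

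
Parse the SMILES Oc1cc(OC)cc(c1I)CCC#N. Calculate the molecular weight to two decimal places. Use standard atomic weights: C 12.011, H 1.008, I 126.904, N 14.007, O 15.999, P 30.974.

303.10 g/mol

First, the molecular formula is C10H10INO2 (counting implicit H from valence).
  C: 10 × 12.011 = 120.110
  H: 10 × 1.008 = 10.080
  I: 1 × 126.904 = 126.904
  N: 1 × 14.007 = 14.007
  O: 2 × 15.999 = 31.998
Sum: 10×12.011 + 10×1.008 + 1×126.904 + 1×14.007 + 2×15.999 = 303.099 → 303.10 g/mol.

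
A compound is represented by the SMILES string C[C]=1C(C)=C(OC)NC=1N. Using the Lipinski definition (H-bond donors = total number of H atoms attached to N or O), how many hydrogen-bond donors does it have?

Donors: find every N or O and count the H atoms it carries.
  atom 6 (O): bond orders sum to 2 → 0 H
  atom 8 (N): bond orders sum to 2 → 1 H
  atom 10 (N): bond orders sum to 1 → 2 H
Lipinski HBD = 3.

3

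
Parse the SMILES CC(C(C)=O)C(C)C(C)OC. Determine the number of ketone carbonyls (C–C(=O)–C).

The ketone motif appears at heavy-atom position 3 in the SMILES.
Other groups present: 1 ether.
Ketone count: 1.

1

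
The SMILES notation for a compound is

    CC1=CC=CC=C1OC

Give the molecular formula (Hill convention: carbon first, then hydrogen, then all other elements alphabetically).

C8H10O

Walk through each heavy atom and fill implicit hydrogens from standard valence (C 4, N 3, O 2, S 2, halogen 1):
  atom 1: C, bond orders sum to 1 (valence 4) → 3 H
  atom 2: C, bond orders sum to 4 (valence 4) → 0 H
  atom 3: C, bond orders sum to 3 (valence 4) → 1 H
  atom 4: C, bond orders sum to 3 (valence 4) → 1 H
  atom 5: C, bond orders sum to 3 (valence 4) → 1 H
  atom 6: C, bond orders sum to 3 (valence 4) → 1 H
  atom 7: C, bond orders sum to 4 (valence 4) → 0 H
  atom 8: O, bond orders sum to 2 (valence 2) → 0 H
  atom 9: C, bond orders sum to 1 (valence 4) → 3 H
Totals → C:8, H:10, O:1.
In Hill order: C8H10O.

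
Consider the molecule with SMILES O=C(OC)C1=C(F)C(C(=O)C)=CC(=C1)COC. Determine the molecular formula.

Walk through each heavy atom and fill implicit hydrogens from standard valence (C 4, N 3, O 2, S 2, halogen 1):
  atom 1: O, bond orders sum to 2 (valence 2) → 0 H
  atom 2: C, bond orders sum to 4 (valence 4) → 0 H
  atom 3: O, bond orders sum to 2 (valence 2) → 0 H
  atom 4: C, bond orders sum to 1 (valence 4) → 3 H
  atom 5: C, bond orders sum to 4 (valence 4) → 0 H
  atom 6: C, bond orders sum to 4 (valence 4) → 0 H
  atom 7: F (halogen, monovalent) → 0 H
  atom 8: C, bond orders sum to 4 (valence 4) → 0 H
  atom 9: C, bond orders sum to 4 (valence 4) → 0 H
  atom 10: O, bond orders sum to 2 (valence 2) → 0 H
  atom 11: C, bond orders sum to 1 (valence 4) → 3 H
  atom 12: C, bond orders sum to 3 (valence 4) → 1 H
  atom 13: C, bond orders sum to 4 (valence 4) → 0 H
  atom 14: C, bond orders sum to 3 (valence 4) → 1 H
  atom 15: C, bond orders sum to 2 (valence 4) → 2 H
  atom 16: O, bond orders sum to 2 (valence 2) → 0 H
  atom 17: C, bond orders sum to 1 (valence 4) → 3 H
Totals → C:12, H:13, F:1, O:4.

C12H13FO4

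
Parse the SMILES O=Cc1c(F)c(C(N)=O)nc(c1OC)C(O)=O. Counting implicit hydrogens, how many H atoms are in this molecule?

7

Walk through each heavy atom and fill implicit hydrogens from standard valence (C 4, N 3, O 2, S 2, halogen 1); for lowercase aromatic atoms, an aromatic c carries 1 H when it has two neighbours and 0 H with three, and aromatic n carries 0 H:
  atom 1: O, bond orders sum to 2 (valence 2) → 0 H
  atom 2: C, bond orders sum to 3 (valence 4) → 1 H
  atom 3: aromatic c, 3 neighbours → 0 H
  atom 4: aromatic c, 3 neighbours → 0 H
  atom 5: F (halogen, monovalent) → 0 H
  atom 6: aromatic c, 3 neighbours → 0 H
  atom 7: C, bond orders sum to 4 (valence 4) → 0 H
  atom 8: N, bond orders sum to 1 (valence 3) → 2 H
  atom 9: O, bond orders sum to 2 (valence 2) → 0 H
  atom 10: aromatic n, 2 neighbours → 0 H
  atom 11: aromatic c, 3 neighbours → 0 H
  atom 12: aromatic c, 3 neighbours → 0 H
  atom 13: O, bond orders sum to 2 (valence 2) → 0 H
  atom 14: C, bond orders sum to 1 (valence 4) → 3 H
  atom 15: C, bond orders sum to 4 (valence 4) → 0 H
  atom 16: O, bond orders sum to 1 (valence 2) → 1 H
  atom 17: O, bond orders sum to 2 (valence 2) → 0 H
Total hydrogens: 7.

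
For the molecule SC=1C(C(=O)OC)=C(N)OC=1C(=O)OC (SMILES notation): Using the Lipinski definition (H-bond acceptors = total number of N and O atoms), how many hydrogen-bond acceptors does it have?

6

N atoms: 1; O atoms: 5.
Lipinski HBA = 1 + 5 = 6.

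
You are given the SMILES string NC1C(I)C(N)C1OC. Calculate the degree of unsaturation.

Molecular formula: C5H11IN2O.
DoU = (2C + 2 + N − H − X) / 2, where X is the halogen count and O/S are ignored.
    = (2·5 + 2 + 2 − 11 − 1) / 2 = 2 / 2 = 1.

1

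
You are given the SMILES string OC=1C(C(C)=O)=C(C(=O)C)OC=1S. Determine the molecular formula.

Walk through each heavy atom and fill implicit hydrogens from standard valence (C 4, N 3, O 2, S 2, halogen 1):
  atom 1: O, bond orders sum to 1 (valence 2) → 1 H
  atom 2: C, bond orders sum to 4 (valence 4) → 0 H
  atom 3: C, bond orders sum to 4 (valence 4) → 0 H
  atom 4: C, bond orders sum to 4 (valence 4) → 0 H
  atom 5: C, bond orders sum to 1 (valence 4) → 3 H
  atom 6: O, bond orders sum to 2 (valence 2) → 0 H
  atom 7: C, bond orders sum to 4 (valence 4) → 0 H
  atom 8: C, bond orders sum to 4 (valence 4) → 0 H
  atom 9: O, bond orders sum to 2 (valence 2) → 0 H
  atom 10: C, bond orders sum to 1 (valence 4) → 3 H
  atom 11: O, bond orders sum to 2 (valence 2) → 0 H
  atom 12: C, bond orders sum to 4 (valence 4) → 0 H
  atom 13: S, bond orders sum to 1 (valence 2) → 1 H
Totals → C:8, H:8, O:4, S:1.

C8H8O4S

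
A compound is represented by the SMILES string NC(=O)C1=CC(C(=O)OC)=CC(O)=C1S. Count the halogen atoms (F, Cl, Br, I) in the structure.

Scan the SMILES for the halogen motif — none present.
Groups that are present: 1 amide, 1 ester, 1 hydroxyl, 1 thiol.

0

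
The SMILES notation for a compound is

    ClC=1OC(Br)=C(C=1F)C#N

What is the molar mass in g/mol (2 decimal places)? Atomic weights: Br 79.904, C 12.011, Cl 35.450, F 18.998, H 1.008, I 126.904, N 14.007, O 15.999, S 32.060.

224.41 g/mol

First, the molecular formula is C5BrClFNO (counting implicit H from valence).
  Br: 1 × 79.904 = 79.904
  C: 5 × 12.011 = 60.055
  Cl: 1 × 35.450 = 35.450
  F: 1 × 18.998 = 18.998
  H: 0 × 1.008 = 0.000
  N: 1 × 14.007 = 14.007
  O: 1 × 15.999 = 15.999
Sum: 1×79.904 + 5×12.011 + 1×35.450 + 1×18.998 + 0×1.008 + 1×14.007 + 1×15.999 = 224.413 → 224.41 g/mol.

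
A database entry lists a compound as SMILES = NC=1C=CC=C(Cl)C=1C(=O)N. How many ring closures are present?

In SMILES, each pair of matching ring-closure digits denotes one ring-closing bond; the number of such bonds equals the number of independent rings.
Ring-closure bonds here: 1.

1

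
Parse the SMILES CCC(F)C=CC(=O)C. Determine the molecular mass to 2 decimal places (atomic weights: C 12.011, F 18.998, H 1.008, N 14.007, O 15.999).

First, the molecular formula is C7H11FO (counting implicit H from valence).
  C: 7 × 12.011 = 84.077
  F: 1 × 18.998 = 18.998
  H: 11 × 1.008 = 11.088
  O: 1 × 15.999 = 15.999
Sum: 7×12.011 + 1×18.998 + 11×1.008 + 1×15.999 = 130.162 → 130.16 g/mol.

130.16 g/mol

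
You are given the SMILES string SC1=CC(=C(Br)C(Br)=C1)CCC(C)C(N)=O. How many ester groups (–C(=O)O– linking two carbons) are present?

0

Scan the SMILES for the ester motif — none present.
Groups that are present: 1 amide, 1 thiol.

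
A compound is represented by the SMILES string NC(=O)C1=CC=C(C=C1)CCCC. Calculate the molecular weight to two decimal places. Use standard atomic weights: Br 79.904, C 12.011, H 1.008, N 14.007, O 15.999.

177.25 g/mol

First, the molecular formula is C11H15NO (counting implicit H from valence).
  C: 11 × 12.011 = 132.121
  H: 15 × 1.008 = 15.120
  N: 1 × 14.007 = 14.007
  O: 1 × 15.999 = 15.999
Sum: 11×12.011 + 15×1.008 + 1×14.007 + 1×15.999 = 177.247 → 177.25 g/mol.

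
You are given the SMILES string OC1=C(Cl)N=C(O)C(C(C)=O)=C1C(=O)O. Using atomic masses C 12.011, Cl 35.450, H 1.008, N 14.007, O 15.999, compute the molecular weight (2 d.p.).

First, the molecular formula is C8H6ClNO5 (counting implicit H from valence).
  C: 8 × 12.011 = 96.088
  Cl: 1 × 35.450 = 35.450
  H: 6 × 1.008 = 6.048
  N: 1 × 14.007 = 14.007
  O: 5 × 15.999 = 79.995
Sum: 8×12.011 + 1×35.450 + 6×1.008 + 1×14.007 + 5×15.999 = 231.588 → 231.59 g/mol.

231.59 g/mol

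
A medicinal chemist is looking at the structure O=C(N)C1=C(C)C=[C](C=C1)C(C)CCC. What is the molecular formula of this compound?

C13H19NO

Walk through each heavy atom and fill implicit hydrogens from standard valence (C 4, N 3, O 2, S 2, halogen 1):
  atom 1: O, bond orders sum to 2 (valence 2) → 0 H
  atom 2: C, bond orders sum to 4 (valence 4) → 0 H
  atom 3: N, bond orders sum to 1 (valence 3) → 2 H
  atom 4: C, bond orders sum to 4 (valence 4) → 0 H
  atom 5: C, bond orders sum to 4 (valence 4) → 0 H
  atom 6: C, bond orders sum to 1 (valence 4) → 3 H
  atom 7: C, bond orders sum to 3 (valence 4) → 1 H
  atom 8: C with explicit H count 0
  atom 9: C, bond orders sum to 3 (valence 4) → 1 H
  atom 10: C, bond orders sum to 3 (valence 4) → 1 H
  atom 11: C, bond orders sum to 3 (valence 4) → 1 H
  atom 12: C, bond orders sum to 1 (valence 4) → 3 H
  atom 13: C, bond orders sum to 2 (valence 4) → 2 H
  atom 14: C, bond orders sum to 2 (valence 4) → 2 H
  atom 15: C, bond orders sum to 1 (valence 4) → 3 H
Totals → C:13, H:19, N:1, O:1.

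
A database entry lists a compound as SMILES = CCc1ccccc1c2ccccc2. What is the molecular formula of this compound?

C14H14

Walk through each heavy atom and fill implicit hydrogens from standard valence (C 4, N 3, O 2, S 2, halogen 1); for lowercase aromatic atoms, an aromatic c carries 1 H when it has two neighbours and 0 H with three, and aromatic n carries 0 H:
  atom 1: C, bond orders sum to 1 (valence 4) → 3 H
  atom 2: C, bond orders sum to 2 (valence 4) → 2 H
  atom 3: aromatic c, 3 neighbours → 0 H
  atom 4: aromatic c, 2 neighbours → 1 H
  atom 5: aromatic c, 2 neighbours → 1 H
  atom 6: aromatic c, 2 neighbours → 1 H
  atom 7: aromatic c, 2 neighbours → 1 H
  atom 8: aromatic c, 3 neighbours → 0 H
  atom 9: aromatic c, 3 neighbours → 0 H
  atom 10: aromatic c, 2 neighbours → 1 H
  atom 11: aromatic c, 2 neighbours → 1 H
  atom 12: aromatic c, 2 neighbours → 1 H
  atom 13: aromatic c, 2 neighbours → 1 H
  atom 14: aromatic c, 2 neighbours → 1 H
Totals → C:14, H:14.
In Hill order: C14H14.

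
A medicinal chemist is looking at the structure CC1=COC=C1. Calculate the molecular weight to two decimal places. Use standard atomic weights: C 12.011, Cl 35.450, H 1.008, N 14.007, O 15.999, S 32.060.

82.10 g/mol

First, the molecular formula is C5H6O (counting implicit H from valence).
  C: 5 × 12.011 = 60.055
  H: 6 × 1.008 = 6.048
  O: 1 × 15.999 = 15.999
Sum: 5×12.011 + 6×1.008 + 1×15.999 = 82.102 → 82.10 g/mol.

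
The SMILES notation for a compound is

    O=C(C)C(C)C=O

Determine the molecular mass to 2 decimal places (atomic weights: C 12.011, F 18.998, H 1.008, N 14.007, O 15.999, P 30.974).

100.12 g/mol

First, the molecular formula is C5H8O2 (counting implicit H from valence).
  C: 5 × 12.011 = 60.055
  H: 8 × 1.008 = 8.064
  O: 2 × 15.999 = 31.998
Sum: 5×12.011 + 8×1.008 + 2×15.999 = 100.117 → 100.12 g/mol.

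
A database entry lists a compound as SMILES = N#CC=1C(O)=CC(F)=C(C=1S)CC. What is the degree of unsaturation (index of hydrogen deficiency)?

6

Molecular formula: C9H8FNOS.
DoU = (2C + 2 + N − H − X) / 2, where X is the halogen count and O/S are ignored.
    = (2·9 + 2 + 1 − 8 − 1) / 2 = 12 / 2 = 6.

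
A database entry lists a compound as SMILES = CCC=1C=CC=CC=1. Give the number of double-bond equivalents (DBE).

4

Degree of unsaturation = (number of rings) + (number of π bonds).
Ring closures in the SMILES: 1.
π bonds: 3 double bonds (each 1 DoU) → 3 DoU from unsaturation.
Total DoU = 1 + 3 = 4.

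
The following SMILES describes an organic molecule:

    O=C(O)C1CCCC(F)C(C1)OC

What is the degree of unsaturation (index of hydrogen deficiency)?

2

Degree of unsaturation = (number of rings) + (number of π bonds).
Ring closures in the SMILES: 1.
π bonds: 1 double bond (each 1 DoU) → 1 DoU from unsaturation.
Total DoU = 1 + 1 = 2.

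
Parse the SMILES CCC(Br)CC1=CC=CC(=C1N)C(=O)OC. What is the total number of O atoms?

Scan the SMILES for O atoms (remember two-letter symbols like Cl and Br are single atoms).
Oxygen count: 2.

2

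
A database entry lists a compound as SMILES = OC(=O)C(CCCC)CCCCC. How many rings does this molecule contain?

In SMILES, each pair of matching ring-closure digits denotes one ring-closing bond; the number of such bonds equals the number of independent rings.
Ring-closure bonds here: 0.

0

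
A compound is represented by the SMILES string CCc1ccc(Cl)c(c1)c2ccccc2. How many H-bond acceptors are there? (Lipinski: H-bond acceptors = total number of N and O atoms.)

0

N atoms: 0; O atoms: 0.
Lipinski HBA = 0 + 0 = 0.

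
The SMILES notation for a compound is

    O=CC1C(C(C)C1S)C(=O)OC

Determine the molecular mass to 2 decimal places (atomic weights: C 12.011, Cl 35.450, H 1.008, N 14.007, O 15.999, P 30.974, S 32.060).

188.24 g/mol

First, the molecular formula is C8H12O3S (counting implicit H from valence).
  C: 8 × 12.011 = 96.088
  H: 12 × 1.008 = 12.096
  O: 3 × 15.999 = 47.997
  S: 1 × 32.060 = 32.060
Sum: 8×12.011 + 12×1.008 + 3×15.999 + 1×32.060 = 188.241 → 188.24 g/mol.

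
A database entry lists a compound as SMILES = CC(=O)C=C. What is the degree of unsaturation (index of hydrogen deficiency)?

2

Molecular formula: C4H6O.
DoU = (2C + 2 + N − H − X) / 2, where X is the halogen count and O/S are ignored.
    = (2·4 + 2 + 0 − 6 − 0) / 2 = 4 / 2 = 2.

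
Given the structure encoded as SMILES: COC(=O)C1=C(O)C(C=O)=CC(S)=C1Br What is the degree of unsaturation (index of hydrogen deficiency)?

6

Degree of unsaturation = (number of rings) + (number of π bonds).
Ring closures in the SMILES: 1.
π bonds: 5 double bonds (each 1 DoU) → 5 DoU from unsaturation.
Total DoU = 1 + 5 = 6.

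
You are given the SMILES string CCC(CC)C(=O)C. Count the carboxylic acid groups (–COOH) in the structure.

Scan the SMILES for the carboxylic acid motif — none present.
Groups that are present: 1 ketone.

0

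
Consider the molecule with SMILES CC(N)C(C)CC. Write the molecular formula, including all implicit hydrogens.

Walk through each heavy atom and fill implicit hydrogens from standard valence (C 4, N 3, O 2, S 2, halogen 1):
  atom 1: C, bond orders sum to 1 (valence 4) → 3 H
  atom 2: C, bond orders sum to 3 (valence 4) → 1 H
  atom 3: N, bond orders sum to 1 (valence 3) → 2 H
  atom 4: C, bond orders sum to 3 (valence 4) → 1 H
  atom 5: C, bond orders sum to 1 (valence 4) → 3 H
  atom 6: C, bond orders sum to 2 (valence 4) → 2 H
  atom 7: C, bond orders sum to 1 (valence 4) → 3 H
Totals → C:6, H:15, N:1.
In Hill order: C6H15N.

C6H15N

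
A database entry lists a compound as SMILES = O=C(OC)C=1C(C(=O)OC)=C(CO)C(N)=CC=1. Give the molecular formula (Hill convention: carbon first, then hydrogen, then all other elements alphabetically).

C11H13NO5

Walk through each heavy atom and fill implicit hydrogens from standard valence (C 4, N 3, O 2, S 2, halogen 1):
  atom 1: O, bond orders sum to 2 (valence 2) → 0 H
  atom 2: C, bond orders sum to 4 (valence 4) → 0 H
  atom 3: O, bond orders sum to 2 (valence 2) → 0 H
  atom 4: C, bond orders sum to 1 (valence 4) → 3 H
  atom 5: C, bond orders sum to 4 (valence 4) → 0 H
  atom 6: C, bond orders sum to 4 (valence 4) → 0 H
  atom 7: C, bond orders sum to 4 (valence 4) → 0 H
  atom 8: O, bond orders sum to 2 (valence 2) → 0 H
  atom 9: O, bond orders sum to 2 (valence 2) → 0 H
  atom 10: C, bond orders sum to 1 (valence 4) → 3 H
  atom 11: C, bond orders sum to 4 (valence 4) → 0 H
  atom 12: C, bond orders sum to 2 (valence 4) → 2 H
  atom 13: O, bond orders sum to 1 (valence 2) → 1 H
  atom 14: C, bond orders sum to 4 (valence 4) → 0 H
  atom 15: N, bond orders sum to 1 (valence 3) → 2 H
  atom 16: C, bond orders sum to 3 (valence 4) → 1 H
  atom 17: C, bond orders sum to 3 (valence 4) → 1 H
Totals → C:11, H:13, N:1, O:5.
In Hill order: C11H13NO5.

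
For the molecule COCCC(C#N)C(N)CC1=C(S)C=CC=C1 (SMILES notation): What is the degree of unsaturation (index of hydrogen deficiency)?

6

Molecular formula: C13H18N2OS.
DoU = (2C + 2 + N − H − X) / 2, where X is the halogen count and O/S are ignored.
    = (2·13 + 2 + 2 − 18 − 0) / 2 = 12 / 2 = 6.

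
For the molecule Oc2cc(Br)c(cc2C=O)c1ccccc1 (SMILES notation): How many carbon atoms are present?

13

Count every carbon token in the SMILES (each C, including those in ring-closure positions and inside branches).
Carbon count: 13.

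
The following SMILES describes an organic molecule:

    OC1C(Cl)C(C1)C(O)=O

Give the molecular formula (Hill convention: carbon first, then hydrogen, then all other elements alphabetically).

Walk through each heavy atom and fill implicit hydrogens from standard valence (C 4, N 3, O 2, S 2, halogen 1):
  atom 1: O, bond orders sum to 1 (valence 2) → 1 H
  atom 2: C, bond orders sum to 3 (valence 4) → 1 H
  atom 3: C, bond orders sum to 3 (valence 4) → 1 H
  atom 4: Cl (halogen, monovalent) → 0 H
  atom 5: C, bond orders sum to 3 (valence 4) → 1 H
  atom 6: C, bond orders sum to 2 (valence 4) → 2 H
  atom 7: C, bond orders sum to 4 (valence 4) → 0 H
  atom 8: O, bond orders sum to 1 (valence 2) → 1 H
  atom 9: O, bond orders sum to 2 (valence 2) → 0 H
Totals → C:5, H:7, Cl:1, O:3.

C5H7ClO3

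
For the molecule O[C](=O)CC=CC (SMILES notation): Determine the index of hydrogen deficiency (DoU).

Molecular formula: C5H8O2.
DoU = (2C + 2 + N − H − X) / 2, where X is the halogen count and O/S are ignored.
    = (2·5 + 2 + 0 − 8 − 0) / 2 = 4 / 2 = 2.

2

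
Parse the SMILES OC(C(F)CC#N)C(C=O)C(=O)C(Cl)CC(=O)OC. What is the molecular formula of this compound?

C11H13ClFNO5

Walk through each heavy atom and fill implicit hydrogens from standard valence (C 4, N 3, O 2, S 2, halogen 1):
  atom 1: O, bond orders sum to 1 (valence 2) → 1 H
  atom 2: C, bond orders sum to 3 (valence 4) → 1 H
  atom 3: C, bond orders sum to 3 (valence 4) → 1 H
  atom 4: F (halogen, monovalent) → 0 H
  atom 5: C, bond orders sum to 2 (valence 4) → 2 H
  atom 6: C, bond orders sum to 4 (valence 4) → 0 H
  atom 7: N, bond orders sum to 3 (valence 3) → 0 H
  atom 8: C, bond orders sum to 3 (valence 4) → 1 H
  atom 9: C, bond orders sum to 3 (valence 4) → 1 H
  atom 10: O, bond orders sum to 2 (valence 2) → 0 H
  atom 11: C, bond orders sum to 4 (valence 4) → 0 H
  atom 12: O, bond orders sum to 2 (valence 2) → 0 H
  atom 13: C, bond orders sum to 3 (valence 4) → 1 H
  atom 14: Cl (halogen, monovalent) → 0 H
  atom 15: C, bond orders sum to 2 (valence 4) → 2 H
  atom 16: C, bond orders sum to 4 (valence 4) → 0 H
  atom 17: O, bond orders sum to 2 (valence 2) → 0 H
  atom 18: O, bond orders sum to 2 (valence 2) → 0 H
  atom 19: C, bond orders sum to 1 (valence 4) → 3 H
Totals → C:11, H:13, Cl:1, F:1, N:1, O:5.
In Hill order: C11H13ClFNO5.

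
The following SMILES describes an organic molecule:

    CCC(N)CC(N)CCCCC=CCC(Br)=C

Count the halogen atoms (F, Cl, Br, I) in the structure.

Halogen atoms appear at heavy-atom position 16 (1×Br).
Other groups present: 2 alkene, 2 primary amine.
Halogen count: 1.

1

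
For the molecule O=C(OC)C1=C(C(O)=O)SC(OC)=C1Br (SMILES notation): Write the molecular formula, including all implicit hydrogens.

C8H7BrO5S

Walk through each heavy atom and fill implicit hydrogens from standard valence (C 4, N 3, O 2, S 2, halogen 1):
  atom 1: O, bond orders sum to 2 (valence 2) → 0 H
  atom 2: C, bond orders sum to 4 (valence 4) → 0 H
  atom 3: O, bond orders sum to 2 (valence 2) → 0 H
  atom 4: C, bond orders sum to 1 (valence 4) → 3 H
  atom 5: C, bond orders sum to 4 (valence 4) → 0 H
  atom 6: C, bond orders sum to 4 (valence 4) → 0 H
  atom 7: C, bond orders sum to 4 (valence 4) → 0 H
  atom 8: O, bond orders sum to 1 (valence 2) → 1 H
  atom 9: O, bond orders sum to 2 (valence 2) → 0 H
  atom 10: S, bond orders sum to 2 (valence 2) → 0 H
  atom 11: C, bond orders sum to 4 (valence 4) → 0 H
  atom 12: O, bond orders sum to 2 (valence 2) → 0 H
  atom 13: C, bond orders sum to 1 (valence 4) → 3 H
  atom 14: C, bond orders sum to 4 (valence 4) → 0 H
  atom 15: Br (halogen, monovalent) → 0 H
Totals → C:8, H:7, Br:1, O:5, S:1.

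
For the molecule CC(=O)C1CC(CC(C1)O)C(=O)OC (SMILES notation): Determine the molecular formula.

C10H16O4

Walk through each heavy atom and fill implicit hydrogens from standard valence (C 4, N 3, O 2, S 2, halogen 1):
  atom 1: C, bond orders sum to 1 (valence 4) → 3 H
  atom 2: C, bond orders sum to 4 (valence 4) → 0 H
  atom 3: O, bond orders sum to 2 (valence 2) → 0 H
  atom 4: C, bond orders sum to 3 (valence 4) → 1 H
  atom 5: C, bond orders sum to 2 (valence 4) → 2 H
  atom 6: C, bond orders sum to 3 (valence 4) → 1 H
  atom 7: C, bond orders sum to 2 (valence 4) → 2 H
  atom 8: C, bond orders sum to 3 (valence 4) → 1 H
  atom 9: C, bond orders sum to 2 (valence 4) → 2 H
  atom 10: O, bond orders sum to 1 (valence 2) → 1 H
  atom 11: C, bond orders sum to 4 (valence 4) → 0 H
  atom 12: O, bond orders sum to 2 (valence 2) → 0 H
  atom 13: O, bond orders sum to 2 (valence 2) → 0 H
  atom 14: C, bond orders sum to 1 (valence 4) → 3 H
Totals → C:10, H:16, O:4.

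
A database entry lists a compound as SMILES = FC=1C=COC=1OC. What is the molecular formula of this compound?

C5H5FO2

Walk through each heavy atom and fill implicit hydrogens from standard valence (C 4, N 3, O 2, S 2, halogen 1):
  atom 1: F (halogen, monovalent) → 0 H
  atom 2: C, bond orders sum to 4 (valence 4) → 0 H
  atom 3: C, bond orders sum to 3 (valence 4) → 1 H
  atom 4: C, bond orders sum to 3 (valence 4) → 1 H
  atom 5: O, bond orders sum to 2 (valence 2) → 0 H
  atom 6: C, bond orders sum to 4 (valence 4) → 0 H
  atom 7: O, bond orders sum to 2 (valence 2) → 0 H
  atom 8: C, bond orders sum to 1 (valence 4) → 3 H
Totals → C:5, H:5, F:1, O:2.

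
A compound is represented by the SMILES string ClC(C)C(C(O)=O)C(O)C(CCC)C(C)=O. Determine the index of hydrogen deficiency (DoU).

Degree of unsaturation = (number of rings) + (number of π bonds).
Ring closures in the SMILES: 0.
π bonds: 2 double bonds (each 1 DoU) → 2 DoU from unsaturation.
Total DoU = 0 + 2 = 2.

2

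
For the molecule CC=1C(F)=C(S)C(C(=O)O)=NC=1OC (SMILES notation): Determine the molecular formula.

C8H8FNO3S

Walk through each heavy atom and fill implicit hydrogens from standard valence (C 4, N 3, O 2, S 2, halogen 1):
  atom 1: C, bond orders sum to 1 (valence 4) → 3 H
  atom 2: C, bond orders sum to 4 (valence 4) → 0 H
  atom 3: C, bond orders sum to 4 (valence 4) → 0 H
  atom 4: F (halogen, monovalent) → 0 H
  atom 5: C, bond orders sum to 4 (valence 4) → 0 H
  atom 6: S, bond orders sum to 1 (valence 2) → 1 H
  atom 7: C, bond orders sum to 4 (valence 4) → 0 H
  atom 8: C, bond orders sum to 4 (valence 4) → 0 H
  atom 9: O, bond orders sum to 2 (valence 2) → 0 H
  atom 10: O, bond orders sum to 1 (valence 2) → 1 H
  atom 11: N, bond orders sum to 3 (valence 3) → 0 H
  atom 12: C, bond orders sum to 4 (valence 4) → 0 H
  atom 13: O, bond orders sum to 2 (valence 2) → 0 H
  atom 14: C, bond orders sum to 1 (valence 4) → 3 H
Totals → C:8, H:8, F:1, N:1, O:3, S:1.
In Hill order: C8H8FNO3S.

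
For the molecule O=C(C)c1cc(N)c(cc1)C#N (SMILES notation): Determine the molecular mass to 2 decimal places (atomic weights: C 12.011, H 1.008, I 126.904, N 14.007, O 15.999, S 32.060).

First, the molecular formula is C9H8N2O (counting implicit H from valence).
  C: 9 × 12.011 = 108.099
  H: 8 × 1.008 = 8.064
  N: 2 × 14.007 = 28.014
  O: 1 × 15.999 = 15.999
Sum: 9×12.011 + 8×1.008 + 2×14.007 + 1×15.999 = 160.176 → 160.18 g/mol.

160.18 g/mol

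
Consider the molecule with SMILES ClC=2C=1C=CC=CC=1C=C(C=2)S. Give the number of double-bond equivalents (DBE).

Molecular formula: C10H7ClS.
DoU = (2C + 2 + N − H − X) / 2, where X is the halogen count and O/S are ignored.
    = (2·10 + 2 + 0 − 7 − 1) / 2 = 14 / 2 = 7.

7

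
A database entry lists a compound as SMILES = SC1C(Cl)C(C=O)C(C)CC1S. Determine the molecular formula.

Walk through each heavy atom and fill implicit hydrogens from standard valence (C 4, N 3, O 2, S 2, halogen 1):
  atom 1: S, bond orders sum to 1 (valence 2) → 1 H
  atom 2: C, bond orders sum to 3 (valence 4) → 1 H
  atom 3: C, bond orders sum to 3 (valence 4) → 1 H
  atom 4: Cl (halogen, monovalent) → 0 H
  atom 5: C, bond orders sum to 3 (valence 4) → 1 H
  atom 6: C, bond orders sum to 3 (valence 4) → 1 H
  atom 7: O, bond orders sum to 2 (valence 2) → 0 H
  atom 8: C, bond orders sum to 3 (valence 4) → 1 H
  atom 9: C, bond orders sum to 1 (valence 4) → 3 H
  atom 10: C, bond orders sum to 2 (valence 4) → 2 H
  atom 11: C, bond orders sum to 3 (valence 4) → 1 H
  atom 12: S, bond orders sum to 1 (valence 2) → 1 H
Totals → C:8, H:13, Cl:1, O:1, S:2.

C8H13ClOS2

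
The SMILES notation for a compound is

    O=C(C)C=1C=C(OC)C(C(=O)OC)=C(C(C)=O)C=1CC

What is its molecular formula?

Walk through each heavy atom and fill implicit hydrogens from standard valence (C 4, N 3, O 2, S 2, halogen 1):
  atom 1: O, bond orders sum to 2 (valence 2) → 0 H
  atom 2: C, bond orders sum to 4 (valence 4) → 0 H
  atom 3: C, bond orders sum to 1 (valence 4) → 3 H
  atom 4: C, bond orders sum to 4 (valence 4) → 0 H
  atom 5: C, bond orders sum to 3 (valence 4) → 1 H
  atom 6: C, bond orders sum to 4 (valence 4) → 0 H
  atom 7: O, bond orders sum to 2 (valence 2) → 0 H
  atom 8: C, bond orders sum to 1 (valence 4) → 3 H
  atom 9: C, bond orders sum to 4 (valence 4) → 0 H
  atom 10: C, bond orders sum to 4 (valence 4) → 0 H
  atom 11: O, bond orders sum to 2 (valence 2) → 0 H
  atom 12: O, bond orders sum to 2 (valence 2) → 0 H
  atom 13: C, bond orders sum to 1 (valence 4) → 3 H
  atom 14: C, bond orders sum to 4 (valence 4) → 0 H
  atom 15: C, bond orders sum to 4 (valence 4) → 0 H
  atom 16: C, bond orders sum to 1 (valence 4) → 3 H
  atom 17: O, bond orders sum to 2 (valence 2) → 0 H
  atom 18: C, bond orders sum to 4 (valence 4) → 0 H
  atom 19: C, bond orders sum to 2 (valence 4) → 2 H
  atom 20: C, bond orders sum to 1 (valence 4) → 3 H
Totals → C:15, H:18, O:5.
In Hill order: C15H18O5.

C15H18O5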